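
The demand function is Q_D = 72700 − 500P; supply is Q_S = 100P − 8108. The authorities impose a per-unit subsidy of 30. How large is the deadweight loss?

37500

In inverse form: demand P = 145.4 − 0.002Q, supply P = 81.08 + 0.01Q.
Competitive equilibrium: 145.4 − 0.002Q = 81.08 + 0.01Q → Q* = 5360, P* = 134.68.
The subsidy lowers effective supply by 30: P = 51.08 + 0.01Q.
New quantity: 145.4 − 0.002Q = 51.08 + 0.01Q → Q' = 7860.
Overproduction ΔQ = 7860 − 5360 = 2500; wedge = subsidy = 30.
DWL = ½ × 2500 × 30 = 37500.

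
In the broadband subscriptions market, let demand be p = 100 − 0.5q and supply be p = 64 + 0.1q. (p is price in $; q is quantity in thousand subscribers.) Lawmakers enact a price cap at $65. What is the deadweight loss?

Competitive equilibrium: 100 − 0.5q = 64 + 0.1q → q* = 60, p* = 70.
At the ceiling p = 65, quantity supplied = (65 − 64)/0.1 = 10.
Willingness to pay at q' = 10: 100 − 0.5·10 = 95.
Δq = 60 − 10 = 50; wedge = 95 − 65 = 30.
DWL = ½ × 50 × 30 = $750 thousand.

$750 thousand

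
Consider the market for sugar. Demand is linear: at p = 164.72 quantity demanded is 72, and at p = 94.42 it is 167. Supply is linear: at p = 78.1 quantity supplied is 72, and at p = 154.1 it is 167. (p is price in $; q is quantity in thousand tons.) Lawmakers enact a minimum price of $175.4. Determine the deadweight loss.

$3846.57 thousand

Demand slope = (94.42 − 164.72)/(167 − 72) = −0.74, so p = 218 − 0.74q.
Supply slope = (154.1 − 78.1)/(167 − 72) = 0.8, so p = 20.5 + 0.8q.
Competitive equilibrium: 218 − 0.74q = 20.5 + 0.8q → q* = 128.2468, p* = 123.0974.
At the floor p = 175.4, quantity demanded = (218 − 175.4)/0.74 = 57.5676.
Sellers' marginal cost at q' = 57.5676: 20.5 + 0.8·57.5676 = 66.5541.
Δq = 128.2468 − 57.5676 = 70.6792; wedge = 175.4 − 66.5541 = 108.8459.
Deadweight loss = ½ × 70.6792 × 108.8459 = $3846.57 thousand.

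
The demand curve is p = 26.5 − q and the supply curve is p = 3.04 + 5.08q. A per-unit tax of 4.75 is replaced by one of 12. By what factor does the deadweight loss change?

6.382

Competitive equilibrium: 26.5 − q = 3.04 + 5.08q → q* = 3.8586, p* = 22.6414.
For a per-unit tax t: Δq = t/6.08, so DWL = ½·t·(t/6.08) = t²/12.16.
At t = 4.75: DWL = 1.855. At t = 12: DWL = 11.842.
Ratio = (12/4.75)² = 6.382.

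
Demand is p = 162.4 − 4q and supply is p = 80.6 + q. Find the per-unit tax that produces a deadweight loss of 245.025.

49.5

Competitive equilibrium: 162.4 − 4q = 80.6 + q → q* = 16.36, p* = 96.96.
A tax t gives Δq = t/5 and wedge t, so DWL = t²/10.
t²/10 = 245.025 → t² = 2450.25 → t = 49.5.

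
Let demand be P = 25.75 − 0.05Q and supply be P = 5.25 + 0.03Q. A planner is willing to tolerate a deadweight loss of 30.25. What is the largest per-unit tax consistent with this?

2.2

Competitive equilibrium: 25.75 − 0.05Q = 5.25 + 0.03Q → Q* = 256.25, P* = 12.9375.
A tax t gives ΔQ = t/0.08 and wedge t, so DWL = t²/0.16.
t²/0.16 = 30.25 → t² = 4.84 → t = 2.2.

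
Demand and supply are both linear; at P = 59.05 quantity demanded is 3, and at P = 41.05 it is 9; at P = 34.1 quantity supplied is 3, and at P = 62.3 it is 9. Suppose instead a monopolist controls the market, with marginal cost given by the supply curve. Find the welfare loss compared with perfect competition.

Demand slope = (41.05 − 59.05)/(9 − 3) = −3, so P = 68.05 − 3Q.
Supply slope = (62.3 − 34.1)/(9 − 3) = 4.7, so P = 20 + 4.7Q.
Competitive equilibrium: 68.05 − 3Q = 20 + 4.7Q → Q* = 6.24026, P* = 49.32922.
Marginal revenue: MR = 68.05 − 6Q. Set MR = MC: 68.05 − 6Q = 20 + 4.7Q → Q_m = 4.49065.
Price P_m = 68.05 − 3·4.49065 = 54.57805; MC(Q_m) = 20 + 4.7·4.49065 = 41.10606.
Competitive Q* = 6.24026, so ΔQ = 1.74961; wedge = 54.57805 − 41.10606 = 13.47199.
Deadweight loss = ½ × 1.74961 × 13.47199 = 11.79.

11.79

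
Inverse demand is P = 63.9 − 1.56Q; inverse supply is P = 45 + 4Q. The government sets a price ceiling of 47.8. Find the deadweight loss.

20.26

Competitive equilibrium: 63.9 − 1.56Q = 45 + 4Q → Q* = 3.3993, P* = 58.5971.
At the ceiling P = 47.8, quantity supplied = (47.8 − 45)/4 = 0.7.
Willingness to pay at Q' = 0.7: 63.9 − 1.56·0.7 = 62.808.
ΔQ = 3.3993 − 0.7 = 2.6993; wedge = 62.808 − 47.8 = 15.008.
Deadweight loss = ½ × 2.6993 × 15.008 = 20.26.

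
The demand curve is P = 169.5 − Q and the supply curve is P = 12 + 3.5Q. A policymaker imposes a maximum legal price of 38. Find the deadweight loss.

1710.41

Competitive equilibrium: 169.5 − Q = 12 + 3.5Q → Q* = 35, P* = 134.5.
At the ceiling P = 38, quantity supplied = (38 − 12)/3.5 = 7.4286.
Willingness to pay at Q' = 7.4286: 169.5 − 1·7.4286 = 162.0714.
ΔQ = 35 − 7.4286 = 27.5714; wedge = 162.0714 − 38 = 124.0714.
Deadweight loss = ½ × 27.5714 × 124.0714 = 1710.41.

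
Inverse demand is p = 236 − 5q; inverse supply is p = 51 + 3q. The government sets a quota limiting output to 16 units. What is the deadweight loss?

203.06

Competitive equilibrium: 236 − 5q = 51 + 3q → q* = 23.125, p* = 120.375.
At q = 16: demand price = 236 − 5·16 = 156; supply price = 51 + 3·16 = 99.
Δq = 23.125 − 16 = 7.125; wedge = 156 − 99 = 57.
The triangle = ½ × 7.125 × 57 = 203.06.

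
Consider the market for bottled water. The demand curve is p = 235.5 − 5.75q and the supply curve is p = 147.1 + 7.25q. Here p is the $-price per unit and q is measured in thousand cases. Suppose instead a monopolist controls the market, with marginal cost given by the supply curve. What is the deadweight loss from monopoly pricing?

Competitive equilibrium: 235.5 − 5.75q = 147.1 + 7.25q → q* = 6.8, p* = 196.4.
Marginal revenue: MR = 235.5 − 11.5q. Set MR = MC: 235.5 − 11.5q = 147.1 + 7.25q → q_m = 4.7147.
Price p_m = 235.5 − 5.75·4.7147 = 208.3905; MC(q_m) = 147.1 + 7.25·4.7147 = 181.2816.
Competitive q* = 6.8, so Δq = 2.0853; wedge = 208.3905 − 181.2816 = 27.1089.
Deadweight loss = ½ × 2.0853 × 27.1089 = $28.27 thousand.

$28.27 thousand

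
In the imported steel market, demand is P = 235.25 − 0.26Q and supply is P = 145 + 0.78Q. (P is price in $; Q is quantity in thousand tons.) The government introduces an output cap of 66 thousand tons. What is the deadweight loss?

Competitive equilibrium: 235.25 − 0.26Q = 145 + 0.78Q → Q* = 86.77885, P* = 212.6875.
At Q = 66: demand price = 235.25 − 0.26·66 = 218.09; supply price = 145 + 0.78·66 = 196.48.
ΔQ = 86.77885 − 66 = 20.77885; wedge = 218.09 − 196.48 = 21.61.
The triangle = ½ × 20.77885 × 21.61 = $224.52 thousand.

$224.52 thousand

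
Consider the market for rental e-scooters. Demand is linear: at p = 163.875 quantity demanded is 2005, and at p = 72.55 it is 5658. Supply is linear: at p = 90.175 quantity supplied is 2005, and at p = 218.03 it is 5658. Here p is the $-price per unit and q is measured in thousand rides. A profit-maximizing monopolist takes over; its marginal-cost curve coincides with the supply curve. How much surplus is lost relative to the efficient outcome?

Demand slope = (72.55 − 163.875)/(5658 − 2005) = −0.025, so p = 214 − 0.025q.
Supply slope = (218.03 − 90.175)/(5658 − 2005) = 0.035, so p = 20 + 0.035q.
Competitive equilibrium: 214 − 0.025q = 20 + 0.035q → q* = 3233.33333, p* = 133.16667.
Marginal revenue: MR = 214 − 0.05q. Set MR = MC: 214 − 0.05q = 20 + 0.035q → q_m = 2282.35294.
Price p_m = 214 − 0.025·2282.35294 = 156.94118; MC(q_m) = 20 + 0.035·2282.35294 = 99.88235.
Competitive q* = 3233.33333, so Δq = 950.98039; wedge = 156.94118 − 99.88235 = 57.05883.
The triangle = ½ × 950.98039 × 57.05883 = $27130.91 thousand.

$27130.91 thousand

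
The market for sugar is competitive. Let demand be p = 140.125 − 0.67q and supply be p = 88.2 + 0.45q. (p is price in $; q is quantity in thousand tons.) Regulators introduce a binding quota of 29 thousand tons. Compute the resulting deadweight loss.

Competitive equilibrium: 140.125 − 0.67q = 88.2 + 0.45q → q* = 46.3616, p* = 109.0627.
At q = 29: demand price = 140.125 − 0.67·29 = 120.695; supply price = 88.2 + 0.45·29 = 101.25.
Δq = 46.3616 − 29 = 17.3616; wedge = 120.695 − 101.25 = 19.445.
Deadweight loss = ½ × 17.3616 × 19.445 = $168.80 thousand.

$168.80 thousand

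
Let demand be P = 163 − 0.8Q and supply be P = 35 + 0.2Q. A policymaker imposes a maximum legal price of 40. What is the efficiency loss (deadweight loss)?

5304.50

Competitive equilibrium: 163 − 0.8Q = 35 + 0.2Q → Q* = 128, P* = 60.6.
At the ceiling P = 40, quantity supplied = (40 − 35)/0.2 = 25.
Willingness to pay at Q' = 25: 163 − 0.8·25 = 143.
ΔQ = 128 − 25 = 103; wedge = 143 − 40 = 103.
The triangle = ½ × 103 × 103 = 5304.50.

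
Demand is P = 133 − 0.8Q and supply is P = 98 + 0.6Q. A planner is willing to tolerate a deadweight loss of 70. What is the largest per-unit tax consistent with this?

14

Competitive equilibrium: 133 − 0.8Q = 98 + 0.6Q → Q* = 25, P* = 113.
A tax t gives ΔQ = t/1.4 and wedge t, so DWL = t²/2.8.
t²/2.8 = 70 → t² = 196 → t = 14.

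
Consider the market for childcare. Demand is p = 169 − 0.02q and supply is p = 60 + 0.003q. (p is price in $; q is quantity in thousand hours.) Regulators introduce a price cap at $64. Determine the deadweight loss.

$133393.72 thousand

Competitive equilibrium: 169 − 0.02q = 60 + 0.003q → q* = 4739.130435, p* = 74.217391.
At the ceiling p = 64, quantity supplied = (64 − 60)/0.003 = 1333.333333.
Willingness to pay at q' = 1333.333333: 169 − 0.02·1333.333333 = 142.333333.
Δq = 4739.130435 − 1333.333333 = 3405.797102; wedge = 142.333333 − 64 = 78.333333.
Deadweight loss = ½ × 3405.797102 × 78.333333 = $133393.72 thousand.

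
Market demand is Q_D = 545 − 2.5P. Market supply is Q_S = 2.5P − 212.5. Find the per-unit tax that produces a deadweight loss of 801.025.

In inverse form: demand P = 218 − 0.4Q, supply P = 85 + 0.4Q.
Competitive equilibrium: 218 − 0.4Q = 85 + 0.4Q → Q* = 166.25, P* = 151.5.
A tax t gives ΔQ = t/0.8 and wedge t, so DWL = t²/1.6.
t²/1.6 = 801.025 → t² = 1281.64 → t = 35.8.

35.8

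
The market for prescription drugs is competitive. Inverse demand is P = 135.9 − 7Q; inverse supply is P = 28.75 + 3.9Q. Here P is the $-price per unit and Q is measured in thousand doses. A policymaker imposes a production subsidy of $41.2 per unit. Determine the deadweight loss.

$77.86 thousand

Competitive equilibrium: 135.9 − 7Q = 28.75 + 3.9Q → Q* = 9.8303, P* = 67.0881.
The subsidy lowers effective supply by 41.2: P = 3.9Q − 12.45.
New quantity: 135.9 − 7Q = 3.9Q − 12.45 → Q' = 13.6101.
Overproduction ΔQ = 13.6101 − 9.8303 = 3.7798; wedge = subsidy = 41.2.
DWL = ½ × 3.7798 × 41.2 = $77.86 thousand.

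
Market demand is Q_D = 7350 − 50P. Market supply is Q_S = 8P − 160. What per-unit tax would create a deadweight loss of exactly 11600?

58

In inverse form: demand P = 147 − 0.02Q, supply P = 20 + 0.125Q.
Competitive equilibrium: 147 − 0.02Q = 20 + 0.125Q → Q* = 875.8621, P* = 129.4828.
A tax t gives ΔQ = t/0.145 and wedge t, so DWL = t²/0.29.
t²/0.29 = 11600 → t² = 3364 → t = 58.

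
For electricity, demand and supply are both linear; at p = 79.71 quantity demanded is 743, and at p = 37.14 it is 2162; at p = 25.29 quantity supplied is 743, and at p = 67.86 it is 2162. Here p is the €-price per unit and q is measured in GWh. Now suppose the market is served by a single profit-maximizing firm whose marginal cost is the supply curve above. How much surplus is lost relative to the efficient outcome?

Demand slope = (37.14 − 79.71)/(2162 − 743) = −0.03, so p = 102 − 0.03q.
Supply slope = (67.86 − 25.29)/(2162 − 743) = 0.03, so p = 3 + 0.03q.
Competitive equilibrium: 102 − 0.03q = 3 + 0.03q → q* = 1650, p* = 52.5.
Marginal revenue: MR = 102 − 0.06q. Set MR = MC: 102 − 0.06q = 3 + 0.03q → q_m = 1100.
Price p_m = 102 − 0.03·1100 = 69; MC(q_m) = 3 + 0.03·1100 = 36.
Competitive q* = 1650, so Δq = 550; wedge = 69 − 36 = 33.
Welfare loss = ½ × 550 × 33 = €9075.

€9075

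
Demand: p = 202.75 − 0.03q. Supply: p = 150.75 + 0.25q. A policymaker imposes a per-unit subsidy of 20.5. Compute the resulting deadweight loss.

750.45

Competitive equilibrium: 202.75 − 0.03q = 150.75 + 0.25q → q* = 185.7143, p* = 197.1786.
The subsidy lowers effective supply by 20.5: p = 130.25 + 0.25q.
New quantity: 202.75 − 0.03q = 130.25 + 0.25q → q' = 258.9286.
Overproduction Δq = 258.9286 − 185.7143 = 73.2143; wedge = subsidy = 20.5.
Welfare loss = ½ × 73.2143 × 20.5 = 750.45.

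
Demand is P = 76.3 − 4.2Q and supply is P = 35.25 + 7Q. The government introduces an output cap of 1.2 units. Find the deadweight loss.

34.03

Competitive equilibrium: 76.3 − 4.2Q = 35.25 + 7Q → Q* = 3.6652, P* = 60.9063.
At Q = 1.2: demand price = 76.3 − 4.2·1.2 = 71.26; supply price = 35.25 + 7·1.2 = 43.65.
ΔQ = 3.6652 − 1.2 = 2.4652; wedge = 71.26 − 43.65 = 27.61.
Deadweight loss = ½ × 2.4652 × 27.61 = 34.03.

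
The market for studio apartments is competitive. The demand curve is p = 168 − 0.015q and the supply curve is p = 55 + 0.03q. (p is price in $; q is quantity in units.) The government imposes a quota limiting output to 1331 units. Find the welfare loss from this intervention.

Competitive equilibrium: 168 − 0.015q = 55 + 0.03q → q* = 2511.1111, p* = 130.3333.
At q = 1331: demand price = 168 − 0.015·1331 = 148.035; supply price = 55 + 0.03·1331 = 94.93.
Δq = 2511.1111 − 1331 = 1180.1111; wedge = 148.035 − 94.93 = 53.105.
Deadweight loss = ½ × 1180.1111 × 53.105 = $31334.90.

$31334.90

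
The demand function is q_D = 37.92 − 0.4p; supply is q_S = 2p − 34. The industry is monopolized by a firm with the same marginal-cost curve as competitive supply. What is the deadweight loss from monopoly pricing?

In inverse form: demand p = 94.8 − 2.5q, supply p = 17 + 0.5q.
Competitive equilibrium: 94.8 − 2.5q = 17 + 0.5q → q* = 25.9333, p* = 29.9667.
Marginal revenue: MR = 94.8 − 5q. Set MR = MC: 94.8 − 5q = 17 + 0.5q → q_m = 14.1455.
Price p_m = 94.8 − 2.5·14.1455 = 59.4363; MC(q_m) = 17 + 0.5·14.1455 = 24.0728.
Competitive q* = 25.9333, so Δq = 11.7878; wedge = 59.4363 − 24.0728 = 35.3635.
The triangle = ½ × 11.7878 × 35.3635 = 208.43.

208.43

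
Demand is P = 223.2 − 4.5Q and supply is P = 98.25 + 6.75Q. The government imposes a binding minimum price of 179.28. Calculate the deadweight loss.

10.201

Competitive equilibrium: 223.2 − 4.5Q = 98.25 + 6.75Q → Q* = 11.1067, P* = 173.22.
At the floor P = 179.28, quantity demanded = (223.2 − 179.28)/4.5 = 9.76.
Sellers' marginal cost at Q' = 9.76: 98.25 + 6.75·9.76 = 164.13.
ΔQ = 11.1067 − 9.76 = 1.3467; wedge = 179.28 − 164.13 = 15.15.
Deadweight loss = ½ × 1.3467 × 15.15 = 10.201.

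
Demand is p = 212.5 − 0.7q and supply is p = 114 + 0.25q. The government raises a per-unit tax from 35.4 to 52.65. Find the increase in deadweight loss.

799.40

Competitive equilibrium: 212.5 − 0.7q = 114 + 0.25q → q* = 103.6842, p* = 139.9211.
For a per-unit tax t: Δq = t/0.95, so DWL = ½·t·(t/0.95) = t²/1.9.
At t = 35.4: DWL = 659.558. At t = 52.65: DWL = 1458.959.
Increase = 1458.959 − 659.558 = 799.40.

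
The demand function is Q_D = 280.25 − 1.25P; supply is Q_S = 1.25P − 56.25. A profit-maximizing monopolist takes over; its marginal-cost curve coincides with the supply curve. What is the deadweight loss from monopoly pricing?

1115.02

In inverse form: demand P = 224.2 − 0.8Q, supply P = 45 + 0.8Q.
Competitive equilibrium: 224.2 − 0.8Q = 45 + 0.8Q → Q* = 112, P* = 134.6.
Marginal revenue: MR = 224.2 − 1.6Q. Set MR = MC: 224.2 − 1.6Q = 45 + 0.8Q → Q_m = 74.6667.
Price P_m = 224.2 − 0.8·74.6667 = 164.4666; MC(Q_m) = 45 + 0.8·74.6667 = 104.7334.
Competitive Q* = 112, so ΔQ = 37.3333; wedge = 164.4666 − 104.7334 = 59.7332.
DWL = ½ × 37.3333 × 59.7332 = 1115.02.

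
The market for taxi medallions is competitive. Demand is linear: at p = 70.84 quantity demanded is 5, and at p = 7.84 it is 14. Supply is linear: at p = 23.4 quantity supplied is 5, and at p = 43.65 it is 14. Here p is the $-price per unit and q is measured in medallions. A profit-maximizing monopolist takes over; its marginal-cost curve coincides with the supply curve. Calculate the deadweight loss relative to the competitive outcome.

$88.04

Demand slope = (7.84 − 70.84)/(14 − 5) = −7, so p = 105.84 − 7q.
Supply slope = (43.65 − 23.4)/(14 − 5) = 2.25, so p = 12.15 + 2.25q.
Competitive equilibrium: 105.84 − 7q = 12.15 + 2.25q → q* = 10.12865, p* = 34.93946.
Marginal revenue: MR = 105.84 − 14q. Set MR = MC: 105.84 − 14q = 12.15 + 2.25q → q_m = 5.76554.
Price p_m = 105.84 − 7·5.76554 = 65.48122; MC(q_m) = 12.15 + 2.25·5.76554 = 25.12247.
Competitive q* = 10.12865, so Δq = 4.36311; wedge = 65.48122 − 25.12247 = 40.35875.
The triangle = ½ × 4.36311 × 40.35875 = $88.04.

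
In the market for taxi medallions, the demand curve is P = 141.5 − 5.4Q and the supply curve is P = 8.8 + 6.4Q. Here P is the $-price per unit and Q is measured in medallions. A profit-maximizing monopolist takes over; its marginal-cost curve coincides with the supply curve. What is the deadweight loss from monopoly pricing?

$73.55

Competitive equilibrium: 141.5 − 5.4Q = 8.8 + 6.4Q → Q* = 11.2458, P* = 80.7729.
Marginal revenue: MR = 141.5 − 10.8Q. Set MR = MC: 141.5 − 10.8Q = 8.8 + 6.4Q → Q_m = 7.7151.
Price P_m = 141.5 − 5.4·7.7151 = 99.8385; MC(Q_m) = 8.8 + 6.4·7.7151 = 58.1766.
Competitive Q* = 11.2458, so ΔQ = 3.5307; wedge = 99.8385 − 58.1766 = 41.6619.
Welfare loss = ½ × 3.5307 × 41.6619 = $73.55.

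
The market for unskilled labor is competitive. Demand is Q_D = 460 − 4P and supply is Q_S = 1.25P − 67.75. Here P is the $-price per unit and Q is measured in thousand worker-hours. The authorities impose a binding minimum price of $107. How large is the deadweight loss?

$352.30 thousand

In inverse form: demand P = 115 − 0.25Q, supply P = 54.2 + 0.8Q.
Competitive equilibrium: 115 − 0.25Q = 54.2 + 0.8Q → Q* = 57.90476, P* = 100.52381.
At the floor P = 107, quantity demanded = (115 − 107)/0.25 = 32.
Sellers' marginal cost at Q' = 32: 54.2 + 0.8·32 = 79.8.
ΔQ = 57.90476 − 32 = 25.90476; wedge = 107 − 79.8 = 27.2.
Deadweight loss = ½ × 25.90476 × 27.2 = $352.30 thousand.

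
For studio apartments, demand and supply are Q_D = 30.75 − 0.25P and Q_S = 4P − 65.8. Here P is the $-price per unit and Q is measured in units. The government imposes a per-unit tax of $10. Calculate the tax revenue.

$227.18

In inverse form: demand P = 123 − 4Q, supply P = 16.45 + 0.25Q.
Competitive equilibrium: 123 − 4Q = 16.45 + 0.25Q → Q* = 25.0706, P* = 22.7176.
With the tax, the buyer price exceeds the seller price by 10: (123 − 4Q) − (16.45 + 0.25Q) = 10 → Q' = 22.7176.
Tax revenue = 10 × 22.7176 = $227.18.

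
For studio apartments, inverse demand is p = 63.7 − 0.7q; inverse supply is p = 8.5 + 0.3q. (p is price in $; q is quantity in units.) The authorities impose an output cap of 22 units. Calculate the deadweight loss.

$551.12

Competitive equilibrium: 63.7 − 0.7q = 8.5 + 0.3q → q* = 55.2, p* = 25.06.
At q = 22: demand price = 63.7 − 0.7·22 = 48.3; supply price = 8.5 + 0.3·22 = 15.1.
Δq = 55.2 − 22 = 33.2; wedge = 48.3 − 15.1 = 33.2.
The triangle = ½ × 33.2 × 33.2 = $551.12.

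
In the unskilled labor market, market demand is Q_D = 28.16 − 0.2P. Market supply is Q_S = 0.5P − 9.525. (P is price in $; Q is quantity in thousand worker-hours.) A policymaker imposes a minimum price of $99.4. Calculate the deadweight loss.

$290.65 thousand

In inverse form: demand P = 140.8 − 5Q, supply P = 19.05 + 2Q.
Competitive equilibrium: 140.8 − 5Q = 19.05 + 2Q → Q* = 17.39286, P* = 53.83571.
At the floor P = 99.4, quantity demanded = (140.8 − 99.4)/5 = 8.28.
Sellers' marginal cost at Q' = 8.28: 19.05 + 2·8.28 = 35.61.
ΔQ = 17.39286 − 8.28 = 9.11286; wedge = 99.4 − 35.61 = 63.79.
Welfare loss = ½ × 9.11286 × 63.79 = $290.65 thousand.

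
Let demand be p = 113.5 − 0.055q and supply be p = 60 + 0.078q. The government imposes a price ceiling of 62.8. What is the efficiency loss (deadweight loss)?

Competitive equilibrium: 113.5 − 0.055q = 60 + 0.078q → q* = 402.25564, p* = 91.37594.
At the ceiling p = 62.8, quantity supplied = (62.8 − 60)/0.078 = 35.89744.
Willingness to pay at q' = 35.89744: 113.5 − 0.055·35.89744 = 111.52564.
Δq = 402.25564 − 35.89744 = 366.3582; wedge = 111.52564 − 62.8 = 48.72564.
Deadweight loss = ½ × 366.3582 × 48.72564 = 8925.52.

8925.52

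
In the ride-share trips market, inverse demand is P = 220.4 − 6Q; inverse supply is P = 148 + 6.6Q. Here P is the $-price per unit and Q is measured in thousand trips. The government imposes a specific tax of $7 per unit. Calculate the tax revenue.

$36.33 thousand

Competitive equilibrium: 220.4 − 6Q = 148 + 6.6Q → Q* = 5.746, P* = 185.9238.
With the tax, the buyer price exceeds the seller price by 7: (220.4 − 6Q) − (148 + 6.6Q) = 7 → Q' = 5.1905.
Tax revenue = 7 × 5.1905 = $36.33 thousand.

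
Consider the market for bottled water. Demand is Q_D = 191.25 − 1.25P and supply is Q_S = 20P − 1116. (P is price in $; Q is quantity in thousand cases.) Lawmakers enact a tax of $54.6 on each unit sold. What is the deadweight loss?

$1753.62 thousand

In inverse form: demand P = 153 − 0.8Q, supply P = 55.8 + 0.05Q.
Competitive equilibrium: 153 − 0.8Q = 55.8 + 0.05Q → Q* = 114.3529, P* = 61.5176.
With the tax, the buyer price exceeds the seller price by 54.6: (153 − 0.8Q) − (55.8 + 0.05Q) = 54.6 → Q' = 50.1176.
ΔQ = 114.3529 − 50.1176 = 64.2353; the wedge equals the tax, 54.6.
Welfare loss = ½ × 64.2353 × 54.6 = $1753.62 thousand.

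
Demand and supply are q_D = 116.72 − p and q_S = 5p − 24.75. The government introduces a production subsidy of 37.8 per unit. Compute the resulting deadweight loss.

In inverse form: demand p = 116.72 − q, supply p = 4.95 + 0.2q.
Competitive equilibrium: 116.72 − q = 4.95 + 0.2q → q* = 93.1417, p* = 23.5783.
The subsidy lowers effective supply by 37.8: p = 0.2q − 32.85.
New quantity: 116.72 − q = 0.2q − 32.85 → q' = 124.6417.
Overproduction Δq = 124.6417 − 93.1417 = 31.5; wedge = subsidy = 37.8.
The triangle = ½ × 31.5 × 37.8 = 595.35.

595.35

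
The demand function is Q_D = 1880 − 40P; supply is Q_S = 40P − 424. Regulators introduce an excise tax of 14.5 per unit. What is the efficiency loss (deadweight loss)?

In inverse form: demand P = 47 − 0.025Q, supply P = 10.6 + 0.025Q.
Competitive equilibrium: 47 − 0.025Q = 10.6 + 0.025Q → Q* = 728, P* = 28.8.
With the tax, the buyer price exceeds the seller price by 14.5: (47 − 0.025Q) − (10.6 + 0.025Q) = 14.5 → Q' = 438.
ΔQ = 728 − 438 = 290; the wedge equals the tax, 14.5.
Deadweight loss = ½ × 290 × 14.5 = 2102.50.

2102.50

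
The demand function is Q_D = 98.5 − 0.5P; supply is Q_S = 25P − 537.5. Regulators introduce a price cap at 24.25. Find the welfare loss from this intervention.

304.55

In inverse form: demand P = 197 − 2Q, supply P = 21.5 + 0.04Q.
Competitive equilibrium: 197 − 2Q = 21.5 + 0.04Q → Q* = 86.0294, P* = 24.9412.
At the ceiling P = 24.25, quantity supplied = (24.25 − 21.5)/0.04 = 68.75.
Willingness to pay at Q' = 68.75: 197 − 2·68.75 = 59.5.
ΔQ = 86.0294 − 68.75 = 17.2794; wedge = 59.5 − 24.25 = 35.25.
Deadweight loss = ½ × 17.2794 × 35.25 = 304.55.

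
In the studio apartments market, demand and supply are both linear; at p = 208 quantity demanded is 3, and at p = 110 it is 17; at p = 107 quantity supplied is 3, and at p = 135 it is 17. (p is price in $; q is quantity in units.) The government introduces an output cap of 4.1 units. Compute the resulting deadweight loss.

$461.07

Demand slope = (110 − 208)/(17 − 3) = −7, so p = 229 − 7q.
Supply slope = (135 − 107)/(17 − 3) = 2, so p = 101 + 2q.
Competitive equilibrium: 229 − 7q = 101 + 2q → q* = 14.2222, p* = 129.4444.
At q = 4.1: demand price = 229 − 7·4.1 = 200.3; supply price = 101 + 2·4.1 = 109.2.
Δq = 14.2222 − 4.1 = 10.1222; wedge = 200.3 − 109.2 = 91.1.
Deadweight loss = ½ × 10.1222 × 91.1 = $461.07.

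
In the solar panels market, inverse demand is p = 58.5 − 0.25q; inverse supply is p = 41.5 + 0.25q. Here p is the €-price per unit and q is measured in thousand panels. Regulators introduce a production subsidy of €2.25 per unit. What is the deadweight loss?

Competitive equilibrium: 58.5 − 0.25q = 41.5 + 0.25q → q* = 34, p* = 50.
The subsidy lowers effective supply by 2.25: p = 39.25 + 0.25q.
New quantity: 58.5 − 0.25q = 39.25 + 0.25q → q' = 38.5.
Overproduction Δq = 38.5 − 34 = 4.5; wedge = subsidy = 2.25.
The triangle = ½ × 4.5 × 2.25 = €5.06 thousand.

€5.06 thousand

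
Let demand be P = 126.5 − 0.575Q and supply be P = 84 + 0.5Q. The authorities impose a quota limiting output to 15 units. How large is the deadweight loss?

Competitive equilibrium: 126.5 − 0.575Q = 84 + 0.5Q → Q* = 39.5349, P* = 103.7674.
At Q = 15: demand price = 126.5 − 0.575·15 = 117.875; supply price = 84 + 0.5·15 = 91.5.
ΔQ = 39.5349 − 15 = 24.5349; wedge = 117.875 − 91.5 = 26.375.
The triangle = ½ × 24.5349 × 26.375 = 323.55.

323.55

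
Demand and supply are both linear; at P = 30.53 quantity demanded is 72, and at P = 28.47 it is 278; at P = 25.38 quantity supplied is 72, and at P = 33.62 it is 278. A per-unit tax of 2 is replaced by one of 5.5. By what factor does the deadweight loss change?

Demand slope = (28.47 − 30.53)/(278 − 72) = −0.01, so P = 31.25 − 0.01Q.
Supply slope = (33.62 − 25.38)/(278 − 72) = 0.04, so P = 22.5 + 0.04Q.
Competitive equilibrium: 31.25 − 0.01Q = 22.5 + 0.04Q → Q* = 175, P* = 29.5.
For a per-unit tax t: ΔQ = t/0.05, so DWL = ½·t·(t/0.05) = t²/0.1.
At t = 2: DWL = 40. At t = 5.5: DWL = 302.5.
Ratio = (5.5/2)² = 7.5625.

7.5625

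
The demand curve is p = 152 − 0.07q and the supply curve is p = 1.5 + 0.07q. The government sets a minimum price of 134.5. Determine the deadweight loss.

Competitive equilibrium: 152 − 0.07q = 1.5 + 0.07q → q* = 1075, p* = 76.75.
At the floor p = 134.5, quantity demanded = (152 − 134.5)/0.07 = 250.
Sellers' marginal cost at q' = 250: 1.5 + 0.07·250 = 19.
Δq = 1075 − 250 = 825; wedge = 134.5 − 19 = 115.5.
Welfare loss = ½ × 825 × 115.5 = 47643.75.

47643.75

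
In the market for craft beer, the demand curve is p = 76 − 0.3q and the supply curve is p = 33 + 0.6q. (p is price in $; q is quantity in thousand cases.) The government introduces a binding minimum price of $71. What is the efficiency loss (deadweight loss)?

Competitive equilibrium: 76 − 0.3q = 33 + 0.6q → q* = 47.7778, p* = 61.6667.
At the floor p = 71, quantity demanded = (76 − 71)/0.3 = 16.6667.
Sellers' marginal cost at q' = 16.6667: 33 + 0.6·16.6667 = 43.
Δq = 47.7778 − 16.6667 = 31.1111; wedge = 71 − 43 = 28.
DWL = ½ × 31.1111 × 28 = $435.56 thousand.

$435.56 thousand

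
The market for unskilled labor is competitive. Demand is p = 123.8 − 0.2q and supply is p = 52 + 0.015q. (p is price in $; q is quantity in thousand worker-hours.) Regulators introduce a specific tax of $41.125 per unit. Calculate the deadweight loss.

Competitive equilibrium: 123.8 − 0.2q = 52 + 0.015q → q* = 333.9535, p* = 57.0093.
With the tax, the buyer price exceeds the seller price by 41.125: (123.8 − 0.2q) − (52 + 0.015q) = 41.125 → q' = 142.6744.
Δq = 333.9535 − 142.6744 = 191.2791; the wedge equals the tax, 41.125.
Welfare loss = ½ × 191.2791 × 41.125 = $3933.18 thousand.

$3933.18 thousand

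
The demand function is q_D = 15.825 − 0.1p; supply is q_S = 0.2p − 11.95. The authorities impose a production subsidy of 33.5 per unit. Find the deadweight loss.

37.41

In inverse form: demand p = 158.25 − 10q, supply p = 59.75 + 5q.
Competitive equilibrium: 158.25 − 10q = 59.75 + 5q → q* = 6.5667, p* = 92.5833.
The subsidy lowers effective supply by 33.5: p = 26.25 + 5q.
New quantity: 158.25 − 10q = 26.25 + 5q → q' = 8.8.
Overproduction Δq = 8.8 − 6.5667 = 2.2333; wedge = subsidy = 33.5.
Welfare loss = ½ × 2.2333 × 33.5 = 37.41.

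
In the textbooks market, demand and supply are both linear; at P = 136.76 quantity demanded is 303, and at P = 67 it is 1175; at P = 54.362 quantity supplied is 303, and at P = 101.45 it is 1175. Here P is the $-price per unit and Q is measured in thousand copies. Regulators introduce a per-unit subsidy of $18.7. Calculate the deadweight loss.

$1304.81 thousand

Demand slope = (67 − 136.76)/(1175 − 303) = −0.08, so P = 161 − 0.08Q.
Supply slope = (101.45 − 54.362)/(1175 − 303) = 0.054, so P = 38 + 0.054Q.
Competitive equilibrium: 161 − 0.08Q = 38 + 0.054Q → Q* = 917.9104, P* = 87.5672.
The subsidy lowers effective supply by 18.7: P = 19.3 + 0.054Q.
New quantity: 161 − 0.08Q = 19.3 + 0.054Q → Q' = 1057.4627.
Overproduction ΔQ = 1057.4627 − 917.9104 = 139.5523; wedge = subsidy = 18.7.
The triangle = ½ × 139.5523 × 18.7 = $1304.81 thousand.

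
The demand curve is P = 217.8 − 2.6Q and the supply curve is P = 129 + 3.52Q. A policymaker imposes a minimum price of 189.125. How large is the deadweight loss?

37.08

Competitive equilibrium: 217.8 − 2.6Q = 129 + 3.52Q → Q* = 14.5098, P* = 180.0745.
At the floor P = 189.125, quantity demanded = (217.8 − 189.125)/2.6 = 11.0288.
Sellers' marginal cost at Q' = 11.0288: 129 + 3.52·11.0288 = 167.8214.
ΔQ = 14.5098 − 11.0288 = 3.481; wedge = 189.125 − 167.8214 = 21.3036.
Deadweight loss = ½ × 3.481 × 21.3036 = 37.08.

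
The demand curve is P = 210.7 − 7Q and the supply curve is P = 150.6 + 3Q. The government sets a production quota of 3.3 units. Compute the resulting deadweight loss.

Competitive equilibrium: 210.7 − 7Q = 150.6 + 3Q → Q* = 6.01, P* = 168.63.
At Q = 3.3: demand price = 210.7 − 7·3.3 = 187.6; supply price = 150.6 + 3·3.3 = 160.5.
ΔQ = 6.01 − 3.3 = 2.71; wedge = 187.6 − 160.5 = 27.1.
DWL = ½ × 2.71 × 27.1 = 36.72.

36.72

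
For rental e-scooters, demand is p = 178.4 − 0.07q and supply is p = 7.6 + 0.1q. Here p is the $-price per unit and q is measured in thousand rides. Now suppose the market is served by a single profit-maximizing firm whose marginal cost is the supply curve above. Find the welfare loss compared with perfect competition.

Competitive equilibrium: 178.4 − 0.07q = 7.6 + 0.1q → q* = 1004.70588, p* = 108.07059.
Marginal revenue: MR = 178.4 − 0.14q. Set MR = MC: 178.4 − 0.14q = 7.6 + 0.1q → q_m = 711.66667.
Price p_m = 178.4 − 0.07·711.66667 = 128.58333; MC(q_m) = 7.6 + 0.1·711.66667 = 78.76667.
Competitive q* = 1004.70588, so Δq = 293.03921; wedge = 128.58333 − 78.76667 = 49.81666.
The triangle = ½ × 293.03921 × 49.81666 = $7299.12 thousand.

$7299.12 thousand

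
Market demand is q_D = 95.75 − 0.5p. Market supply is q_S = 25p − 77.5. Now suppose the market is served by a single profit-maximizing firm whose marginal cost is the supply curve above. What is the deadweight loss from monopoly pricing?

2132.06

In inverse form: demand p = 191.5 − 2q, supply p = 3.1 + 0.04q.
Competitive equilibrium: 191.5 − 2q = 3.1 + 0.04q → q* = 92.35294, p* = 6.79412.
Marginal revenue: MR = 191.5 − 4q. Set MR = MC: 191.5 − 4q = 3.1 + 0.04q → q_m = 46.63366.
Price p_m = 191.5 − 2·46.63366 = 98.23268; MC(q_m) = 3.1 + 0.04·46.63366 = 4.96535.
Competitive q* = 92.35294, so Δq = 45.71928; wedge = 98.23268 − 4.96535 = 93.26733.
Deadweight loss = ½ × 45.71928 × 93.26733 = 2132.06.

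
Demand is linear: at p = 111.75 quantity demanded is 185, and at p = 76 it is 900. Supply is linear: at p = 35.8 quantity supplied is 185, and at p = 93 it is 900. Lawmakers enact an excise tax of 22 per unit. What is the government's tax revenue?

Demand slope = (76 − 111.75)/(900 − 185) = −0.05, so p = 121 − 0.05q.
Supply slope = (93 − 35.8)/(900 − 185) = 0.08, so p = 21 + 0.08q.
Competitive equilibrium: 121 − 0.05q = 21 + 0.08q → q* = 769.2308, p* = 82.5385.
With the tax, the buyer price exceeds the seller price by 22: (121 − 0.05q) − (21 + 0.08q) = 22 → q' = 600.
Tax revenue = 22 × 600 = 13200.

13200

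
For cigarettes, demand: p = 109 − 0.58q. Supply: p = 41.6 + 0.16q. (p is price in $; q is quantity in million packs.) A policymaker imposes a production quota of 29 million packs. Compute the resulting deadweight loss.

Competitive equilibrium: 109 − 0.58q = 41.6 + 0.16q → q* = 91.0811, p* = 56.173.
At q = 29: demand price = 109 − 0.58·29 = 92.18; supply price = 41.6 + 0.16·29 = 46.24.
Δq = 91.0811 − 29 = 62.0811; wedge = 92.18 − 46.24 = 45.94.
Welfare loss = ½ × 62.0811 × 45.94 = $1426 million.

$1426 million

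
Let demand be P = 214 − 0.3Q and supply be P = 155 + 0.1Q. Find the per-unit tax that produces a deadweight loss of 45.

Competitive equilibrium: 214 − 0.3Q = 155 + 0.1Q → Q* = 147.5, P* = 169.75.
A tax t gives ΔQ = t/0.4 and wedge t, so DWL = t²/0.8.
t²/0.8 = 45 → t² = 36 → t = 6.

6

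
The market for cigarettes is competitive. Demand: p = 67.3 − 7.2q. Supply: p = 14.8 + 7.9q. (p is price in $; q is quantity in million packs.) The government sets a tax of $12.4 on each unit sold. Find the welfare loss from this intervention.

$5.09 million

Competitive equilibrium: 67.3 − 7.2q = 14.8 + 7.9q → q* = 3.4768, p* = 42.2669.
With the tax, the buyer price exceeds the seller price by 12.4: (67.3 − 7.2q) − (14.8 + 7.9q) = 12.4 → q' = 2.6556.
Δq = 3.4768 − 2.6556 = 0.8212; the wedge equals the tax, 12.4.
Welfare loss = ½ × 0.8212 × 12.4 = $5.09 million.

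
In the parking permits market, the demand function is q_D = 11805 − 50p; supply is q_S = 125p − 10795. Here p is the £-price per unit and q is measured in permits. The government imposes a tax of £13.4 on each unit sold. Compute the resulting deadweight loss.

£3206.43

In inverse form: demand p = 236.1 − 0.02q, supply p = 86.36 + 0.008q.
Competitive equilibrium: 236.1 − 0.02q = 86.36 + 0.008q → q* = 5347.8571, p* = 129.1429.
With the tax, the buyer price exceeds the seller price by 13.4: (236.1 − 0.02q) − (86.36 + 0.008q) = 13.4 → q' = 4869.2857.
Δq = 5347.8571 − 4869.2857 = 478.5714; the wedge equals the tax, 13.4.
DWL = ½ × 478.5714 × 13.4 = £3206.43.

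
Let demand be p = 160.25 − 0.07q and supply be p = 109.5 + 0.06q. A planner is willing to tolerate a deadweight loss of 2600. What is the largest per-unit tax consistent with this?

Competitive equilibrium: 160.25 − 0.07q = 109.5 + 0.06q → q* = 390.3846, p* = 132.9231.
A tax t gives Δq = t/0.13 and wedge t, so DWL = t²/0.26.
t²/0.26 = 2600 → t² = 676 → t = 26.

26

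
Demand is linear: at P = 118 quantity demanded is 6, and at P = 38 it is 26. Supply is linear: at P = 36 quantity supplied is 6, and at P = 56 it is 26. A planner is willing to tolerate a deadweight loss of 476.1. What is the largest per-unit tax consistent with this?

Demand slope = (38 − 118)/(26 − 6) = −4, so P = 142 − 4Q.
Supply slope = (56 − 36)/(26 − 6) = 1, so P = 30 + Q.
Competitive equilibrium: 142 − 4Q = 30 + Q → Q* = 22.4, P* = 52.4.
A tax t gives ΔQ = t/5 and wedge t, so DWL = t²/10.
t²/10 = 476.1 → t² = 4761 → t = 69.

69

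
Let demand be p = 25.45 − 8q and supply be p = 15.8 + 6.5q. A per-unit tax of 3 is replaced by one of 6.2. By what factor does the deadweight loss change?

4.271

Competitive equilibrium: 25.45 − 8q = 15.8 + 6.5q → q* = 0.6655, p* = 20.1259.
For a per-unit tax t: Δq = t/14.5, so DWL = ½·t·(t/14.5) = t²/29.
At t = 3: DWL = 0.310. At t = 6.2: DWL = 1.326.
Ratio = (6.2/3)² = 4.271.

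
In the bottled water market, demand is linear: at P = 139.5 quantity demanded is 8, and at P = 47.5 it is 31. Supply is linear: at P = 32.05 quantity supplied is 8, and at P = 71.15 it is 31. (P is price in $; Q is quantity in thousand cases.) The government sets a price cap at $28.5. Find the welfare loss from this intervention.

Demand slope = (47.5 − 139.5)/(31 − 8) = −4, so P = 171.5 − 4Q.
Supply slope = (71.15 − 32.05)/(31 − 8) = 1.7, so P = 18.45 + 1.7Q.
Competitive equilibrium: 171.5 − 4Q = 18.45 + 1.7Q → Q* = 26.8509, P* = 64.0965.
At the ceiling P = 28.5, quantity supplied = (28.5 − 18.45)/1.7 = 5.9118.
Willingness to pay at Q' = 5.9118: 171.5 − 4·5.9118 = 147.8528.
ΔQ = 26.8509 − 5.9118 = 20.9391; wedge = 147.8528 − 28.5 = 119.3528.
The triangle = ½ × 20.9391 × 119.3528 = $1249.57 thousand.

$1249.57 thousand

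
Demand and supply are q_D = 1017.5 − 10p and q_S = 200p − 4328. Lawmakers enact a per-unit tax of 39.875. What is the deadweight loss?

7571.50

In inverse form: demand p = 101.75 − 0.1q, supply p = 21.64 + 0.005q.
Competitive equilibrium: 101.75 − 0.1q = 21.64 + 0.005q → q* = 762.9524, p* = 25.4548.
With the tax, the buyer price exceeds the seller price by 39.875: (101.75 − 0.1q) − (21.64 + 0.005q) = 39.875 → q' = 383.1905.
Δq = 762.9524 − 383.1905 = 379.7619; the wedge equals the tax, 39.875.
Welfare loss = ½ × 379.7619 × 39.875 = 7571.50.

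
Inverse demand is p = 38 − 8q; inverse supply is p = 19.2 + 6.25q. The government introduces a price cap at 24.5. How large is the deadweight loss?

Competitive equilibrium: 38 − 8q = 19.2 + 6.25q → q* = 1.3193, p* = 27.4456.
At the ceiling p = 24.5, quantity supplied = (24.5 − 19.2)/6.25 = 0.848.
Willingness to pay at q' = 0.848: 38 − 8·0.848 = 31.216.
Δq = 1.3193 − 0.848 = 0.4713; wedge = 31.216 − 24.5 = 6.716.
The triangle = ½ × 0.4713 × 6.716 = 1.58.

1.58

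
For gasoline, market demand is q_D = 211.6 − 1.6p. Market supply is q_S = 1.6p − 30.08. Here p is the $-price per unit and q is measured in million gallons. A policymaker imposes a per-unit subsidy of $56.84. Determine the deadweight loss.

In inverse form: demand p = 132.25 − 0.625q, supply p = 18.8 + 0.625q.
Competitive equilibrium: 132.25 − 0.625q = 18.8 + 0.625q → q* = 90.76, p* = 75.525.
The subsidy lowers effective supply by 56.84: p = 0.625q − 38.04.
New quantity: 132.25 − 0.625q = 0.625q − 38.04 → q' = 136.232.
Overproduction Δq = 136.232 − 90.76 = 45.472; wedge = subsidy = 56.84.
Welfare loss = ½ × 45.472 × 56.84 = $1292.31 million.

$1292.31 million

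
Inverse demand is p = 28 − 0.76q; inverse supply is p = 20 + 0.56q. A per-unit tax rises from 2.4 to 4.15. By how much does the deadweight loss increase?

Competitive equilibrium: 28 − 0.76q = 20 + 0.56q → q* = 6.0606, p* = 23.3939.
For a per-unit tax t: Δq = t/1.32, so DWL = ½·t·(t/1.32) = t²/2.64.
At t = 2.4: DWL = 2.182. At t = 4.15: DWL = 6.524.
Increase = 6.524 − 2.182 = 4.34.

4.34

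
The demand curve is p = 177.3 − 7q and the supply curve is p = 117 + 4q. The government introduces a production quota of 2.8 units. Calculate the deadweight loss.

Competitive equilibrium: 177.3 − 7q = 117 + 4q → q* = 5.4818, p* = 138.9273.
At q = 2.8: demand price = 177.3 − 7·2.8 = 157.7; supply price = 117 + 4·2.8 = 128.2.
Δq = 5.4818 − 2.8 = 2.6818; wedge = 157.7 − 128.2 = 29.5.
DWL = ½ × 2.6818 × 29.5 = 39.56.

39.56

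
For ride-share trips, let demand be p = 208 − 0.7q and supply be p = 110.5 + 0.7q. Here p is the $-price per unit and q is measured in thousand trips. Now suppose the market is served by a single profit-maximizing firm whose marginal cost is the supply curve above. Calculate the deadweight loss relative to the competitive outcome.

Competitive equilibrium: 208 − 0.7q = 110.5 + 0.7q → q* = 69.6429, p* = 159.25.
Marginal revenue: MR = 208 − 1.4q. Set MR = MC: 208 − 1.4q = 110.5 + 0.7q → q_m = 46.4286.
Price p_m = 208 − 0.7·46.4286 = 175.5; MC(q_m) = 110.5 + 0.7·46.4286 = 143.
Competitive q* = 69.6429, so Δq = 23.2143; wedge = 175.5 − 143 = 32.5.
Deadweight loss = ½ × 23.2143 × 32.5 = $377.23 thousand.

$377.23 thousand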